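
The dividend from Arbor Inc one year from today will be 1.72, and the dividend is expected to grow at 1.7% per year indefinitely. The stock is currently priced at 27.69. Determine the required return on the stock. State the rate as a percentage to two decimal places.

P = D₁/(r − g) ⇒ r = D₁/P + g = 1.7200/27.69 + 0.017 = 0.062116 + 0.017 = 0.079116

7.91%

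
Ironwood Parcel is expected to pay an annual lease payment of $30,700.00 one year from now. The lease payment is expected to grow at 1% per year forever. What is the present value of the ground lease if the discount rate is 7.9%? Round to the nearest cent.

Growing perpetuity: P = D₁ / (r − g) = $30,700.0000 / (0.079 − 0.01) = $444,927.54

$444927.54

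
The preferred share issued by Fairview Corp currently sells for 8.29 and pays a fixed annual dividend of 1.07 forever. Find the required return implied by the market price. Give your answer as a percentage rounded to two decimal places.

12.91%

P = C/r ⇒ r = C/P = 1.07/8.29 = 0.129071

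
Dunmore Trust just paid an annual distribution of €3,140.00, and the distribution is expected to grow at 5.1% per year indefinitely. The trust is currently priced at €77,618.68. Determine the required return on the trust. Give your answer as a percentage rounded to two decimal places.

D₁ = €3,140.00 × 1.051 = €3,300.1400
P = D₁/(r − g) ⇒ r = D₁/P + g = €3,300.1400/€77,618.68 + 0.051 = 0.042517 + 0.051 = 0.093517

9.35%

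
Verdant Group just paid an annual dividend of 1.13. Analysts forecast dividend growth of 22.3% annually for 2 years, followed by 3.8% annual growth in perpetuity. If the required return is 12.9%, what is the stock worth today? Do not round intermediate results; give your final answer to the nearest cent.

17.68

D_1 = 1.38199
D_2 = 1.69017
Terminal value at year 2: TV = D_2×(1+g_2)/(r−g_2) = 1.75440/0.091 = 19.27912
P_0 = D_1/(1+r)^1 + D_2/(1+r)^2 + TV/(1+r)^2
    = 1.22408 + 1.32600 + 15.12514 = 17.67522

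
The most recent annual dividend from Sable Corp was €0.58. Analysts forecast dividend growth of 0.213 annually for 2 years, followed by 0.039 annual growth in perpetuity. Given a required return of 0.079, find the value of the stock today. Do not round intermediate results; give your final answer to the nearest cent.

€20.42

D_1 = 0.70354
D_2 = 0.85339
Terminal value at year 2: TV = D_2×(1+g_2)/(r−g_2) = 0.88668/0.04 = 22.16691
P_0 = D_1/(1+r)^1 + D_2/(1+r)^2 + TV/(1+r)^2
    = 0.65203 + 0.73300 + 19.03979 = 20.42483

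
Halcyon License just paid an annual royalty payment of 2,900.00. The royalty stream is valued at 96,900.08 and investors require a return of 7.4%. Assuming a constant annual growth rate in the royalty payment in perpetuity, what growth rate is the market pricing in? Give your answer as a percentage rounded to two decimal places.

P = D₀(1+g)/(r−g) ⇒ P(r−g) = D₀(1+g) ⇒ g(P+D₀) = P·r − D₀
g = (P·r − D₀)/(P + D₀) = (96,900.08×0.074 − 2,900.00) / (96,900.08 + 2,900.00) = 0.042792

4.28%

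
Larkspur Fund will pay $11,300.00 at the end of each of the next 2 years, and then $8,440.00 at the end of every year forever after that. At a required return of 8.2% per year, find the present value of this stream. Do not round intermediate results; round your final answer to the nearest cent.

PV of 2-year annuity: $11,300.00 × [1 − (1+0.082)^−2] / 0.082 = 20095.76980
Perpetuity value at year 2: $8,440.00 / 0.082 = 102926.82927
PV of perpetuity: 102926.82927 / (1+0.082)^2 = 87917.24546
Total PV = 20095.76980 + 87917.24546 = 108013.01525

$108013.02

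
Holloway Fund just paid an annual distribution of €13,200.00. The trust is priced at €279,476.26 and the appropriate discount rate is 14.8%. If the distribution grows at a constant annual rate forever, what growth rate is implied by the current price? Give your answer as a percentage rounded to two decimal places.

9.62%

P = D₀(1+g)/(r−g) ⇒ P(r−g) = D₀(1+g) ⇒ g(P+D₀) = P·r − D₀
g = (P·r − D₀)/(P + D₀) = (€279,476.26×0.148 − €13,200.00) / (€279,476.26 + €13,200.00) = 0.096224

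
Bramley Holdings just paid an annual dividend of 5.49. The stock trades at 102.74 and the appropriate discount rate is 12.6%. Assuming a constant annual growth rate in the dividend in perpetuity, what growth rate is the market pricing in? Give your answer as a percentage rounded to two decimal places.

P = D₀(1+g)/(r−g) ⇒ P(r−g) = D₀(1+g) ⇒ g(P+D₀) = P·r − D₀
g = (P·r − D₀)/(P + D₀) = (102.74×0.126 − 5.49) / (102.74 + 5.49) = 0.068883

6.89%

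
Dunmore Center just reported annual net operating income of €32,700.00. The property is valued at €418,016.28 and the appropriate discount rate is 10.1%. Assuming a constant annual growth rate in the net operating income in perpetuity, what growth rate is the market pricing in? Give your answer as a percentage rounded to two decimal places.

P = D₀(1+g)/(r−g) ⇒ P(r−g) = D₀(1+g) ⇒ g(P+D₀) = P·r − D₀
g = (P·r − D₀)/(P + D₀) = (€418,016.28×0.101 − €32,700.00) / (€418,016.28 + €32,700.00) = 0.021121

2.11%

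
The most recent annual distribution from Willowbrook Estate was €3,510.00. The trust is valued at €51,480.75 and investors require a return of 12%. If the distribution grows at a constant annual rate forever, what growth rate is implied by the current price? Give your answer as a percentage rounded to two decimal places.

4.85%

P = D₀(1+g)/(r−g) ⇒ P(r−g) = D₀(1+g) ⇒ g(P+D₀) = P·r − D₀
g = (P·r − D₀)/(P + D₀) = (€51,480.75×0.12 − €3,510.00) / (€51,480.75 + €3,510.00) = 0.048512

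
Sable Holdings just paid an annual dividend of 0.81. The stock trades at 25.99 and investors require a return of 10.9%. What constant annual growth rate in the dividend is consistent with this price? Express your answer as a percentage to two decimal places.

7.55%

P = D₀(1+g)/(r−g) ⇒ P(r−g) = D₀(1+g) ⇒ g(P+D₀) = P·r − D₀
g = (P·r − D₀)/(P + D₀) = (25.99×0.109 − 0.81) / (25.99 + 0.81) = 0.075482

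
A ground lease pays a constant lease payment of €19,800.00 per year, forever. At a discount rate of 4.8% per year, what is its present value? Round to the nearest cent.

Level perpetuity: PV = C / r = €19,800.00 / 0.048 = €412,500.00

€412500.00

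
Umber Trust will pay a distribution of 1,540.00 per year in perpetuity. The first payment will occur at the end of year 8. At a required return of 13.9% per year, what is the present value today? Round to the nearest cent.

4454.92

Value at end of year 7: C / r = 1,540.00 / 0.139 = 11,079.1367
Discount to today: PV = 11,079.1367 / (1 + 0.139)^7 = 11,079.1367 / 2.486944 = 4,454.92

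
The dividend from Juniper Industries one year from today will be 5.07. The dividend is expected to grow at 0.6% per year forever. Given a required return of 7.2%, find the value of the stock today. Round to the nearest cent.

76.82

Growing perpetuity: P = D₁ / (r − g) = 5.0700 / (0.072 − 0.006) = 76.82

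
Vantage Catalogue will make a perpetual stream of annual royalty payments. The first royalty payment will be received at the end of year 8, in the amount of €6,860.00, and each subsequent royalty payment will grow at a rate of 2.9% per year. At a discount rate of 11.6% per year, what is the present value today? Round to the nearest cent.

Value at end of year 7: C₁ / (r − g) = €6,860.00 / (0.116 − 0.029) = €78,850.5747
Discount to today: PV = €78,850.5747 / (1 + 0.116)^7 = €78,850.5747 / 2.156003 = €36,572.57

€36572.57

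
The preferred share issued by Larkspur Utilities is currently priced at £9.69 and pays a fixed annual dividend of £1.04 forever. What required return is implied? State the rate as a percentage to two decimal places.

10.73%

P = C/r ⇒ r = C/P = £1.04/£9.69 = 0.107327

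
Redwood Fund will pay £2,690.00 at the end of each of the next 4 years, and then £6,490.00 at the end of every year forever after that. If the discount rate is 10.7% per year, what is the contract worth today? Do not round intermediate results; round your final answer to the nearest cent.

PV of 4-year annuity: £2,690.00 × [1 − (1+0.107)^−4] / 0.107 = 8399.31711
Perpetuity value at year 4: £6,490.00 / 0.107 = 60654.20561
PV of perpetuity: 60654.20561 / (1+0.107)^4 = 40389.68216
Total PV = 8399.31711 + 40389.68216 = 48788.99928

£48789.00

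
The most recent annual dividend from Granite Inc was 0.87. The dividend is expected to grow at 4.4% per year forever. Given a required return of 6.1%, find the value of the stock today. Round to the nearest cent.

D₁ = D₀ × (1 + g) = 0.87 × 1.044 = 0.9083
Growing perpetuity: P = D₁ / (r − g) = 0.9083 / (0.061 − 0.044) = 53.43

53.43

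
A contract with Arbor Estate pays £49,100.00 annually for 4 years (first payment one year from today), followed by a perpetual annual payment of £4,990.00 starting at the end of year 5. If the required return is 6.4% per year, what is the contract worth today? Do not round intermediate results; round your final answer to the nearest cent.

PV of 4-year annuity: £49,100.00 × [1 − (1+0.064)^−4] / 0.064 = 168589.85170
Perpetuity value at year 4: £4,990.00 / 0.064 = 77968.75000
PV of perpetuity: 77968.75000 / (1+0.064)^4 = 60835.07668
Total PV = 168589.85170 + 60835.07668 = 229424.92838

£229424.93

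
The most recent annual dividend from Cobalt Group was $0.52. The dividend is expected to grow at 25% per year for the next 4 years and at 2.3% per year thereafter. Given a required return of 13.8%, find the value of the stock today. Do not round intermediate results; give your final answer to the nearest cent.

$9.38

D_1 = 0.65000
D_2 = 0.81250
D_3 = 1.01562
D_4 = 1.26953
Terminal value at year 4: TV = D_4×(1+g_2)/(r−g_2) = 1.29873/0.115 = 11.29331
P_0 = D_1/(1+r)^1 + D_2/(1+r)^2 + D_3/(1+r)^3 + D_4/(1+r)^4 + TV/(1+r)^4
    = 0.57118 + 0.62739 + 0.68914 + 0.75696 + 6.73367 = 9.37835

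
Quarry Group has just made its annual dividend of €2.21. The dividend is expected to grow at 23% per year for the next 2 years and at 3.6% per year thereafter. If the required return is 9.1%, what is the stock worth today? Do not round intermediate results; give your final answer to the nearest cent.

D_1 = 2.71830
D_2 = 3.34351
Terminal value at year 2: TV = D_2×(1+g_2)/(r−g_2) = 3.46388/0.055 = 62.97955
P_0 = D_1/(1+r)^1 + D_2/(1+r)^2 + TV/(1+r)^2
    = 2.49157 + 2.80901 + 52.91150 = 58.21207

€58.21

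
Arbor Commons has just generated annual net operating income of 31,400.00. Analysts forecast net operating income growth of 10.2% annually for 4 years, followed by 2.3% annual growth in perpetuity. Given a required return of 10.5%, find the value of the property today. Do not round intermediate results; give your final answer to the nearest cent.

512247.14

D_1 = 34602.80000
D_2 = 38132.28560
D_3 = 42021.77873
D_4 = 46308.00016
Terminal value at year 4: TV = D_4×(1+g_2)/(r−g_2) = 47373.08417/0.082 = 577720.53860
P_0 = D_1/(1+r)^1 + D_2/(1+r)^2 + D_3/(1+r)^3 + D_4/(1+r)^4 + TV/(1+r)^4
    = 31314.75113 + 31229.73371 + 31144.94710 + 31060.39068 + 387497.31303 = 512247.13565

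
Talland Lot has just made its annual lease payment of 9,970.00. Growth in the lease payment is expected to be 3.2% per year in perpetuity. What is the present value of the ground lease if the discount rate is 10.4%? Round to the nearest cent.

142903.33

D₁ = D₀ × (1 + g) = 9,970.00 × 1.032 = 10,289.0400
Growing perpetuity: P = D₁ / (r − g) = 10,289.0400 / (0.104 − 0.032) = 142,903.33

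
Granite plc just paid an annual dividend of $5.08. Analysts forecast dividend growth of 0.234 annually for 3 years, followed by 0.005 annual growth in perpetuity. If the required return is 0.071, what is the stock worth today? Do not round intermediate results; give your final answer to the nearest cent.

$138.69

D_1 = 6.26872
D_2 = 7.73560
D_3 = 9.54573
Terminal value at year 3: TV = D_3×(1+g_2)/(r−g_2) = 9.59346/0.066 = 145.35545
P_0 = D_1/(1+r)^1 + D_2/(1+r)^2 + D_3/(1+r)^3 + TV/(1+r)^3
    = 5.85315 + 6.74396 + 7.77035 + 118.32129 = 138.68875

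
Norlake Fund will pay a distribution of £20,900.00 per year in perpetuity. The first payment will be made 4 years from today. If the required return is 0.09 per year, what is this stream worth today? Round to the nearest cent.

Value at end of year 3: C / r = £20,900.00 / 0.09 = £232,222.2222
Discount to today: PV = £232,222.2222 / (1 + 0.09)^3 = £232,222.2222 / 1.295029 = £179,318.16

£179318.16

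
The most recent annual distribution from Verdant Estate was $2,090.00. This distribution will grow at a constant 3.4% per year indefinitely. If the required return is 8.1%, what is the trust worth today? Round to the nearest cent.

D₁ = D₀ × (1 + g) = $2,090.00 × 1.034 = $2,161.0600
Growing perpetuity: P = D₁ / (r − g) = $2,161.0600 / (0.081 − 0.034) = $45,980.00

$45980.00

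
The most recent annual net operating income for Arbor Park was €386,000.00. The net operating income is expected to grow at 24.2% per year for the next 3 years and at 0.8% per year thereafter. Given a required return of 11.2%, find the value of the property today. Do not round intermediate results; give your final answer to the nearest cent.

D_1 = 479412.00000
D_2 = 595429.70400
D_3 = 739523.69237
Terminal value at year 3: TV = D_3×(1+g_2)/(r−g_2) = 745439.88191/0.104 = 7167691.17218
P_0 = D_1/(1+r)^1 + D_2/(1+r)^2 + D_3/(1+r)^3 + TV/(1+r)^3
    = 431125.89928 + 481527.30837 + 537820.96852 + 5212726.31027 = 6663200.48644

€6663200.49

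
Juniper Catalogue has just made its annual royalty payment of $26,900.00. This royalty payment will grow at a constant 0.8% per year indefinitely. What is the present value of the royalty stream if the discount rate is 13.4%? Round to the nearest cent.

D₁ = D₀ × (1 + g) = $26,900.00 × 1.008 = $27,115.2000
Growing perpetuity: P = D₁ / (r − g) = $27,115.2000 / (0.134 − 0.008) = $215,200.00

$215200.00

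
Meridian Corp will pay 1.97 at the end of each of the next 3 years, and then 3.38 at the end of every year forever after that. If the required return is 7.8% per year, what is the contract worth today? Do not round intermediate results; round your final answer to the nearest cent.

PV of 3-year annuity: 1.97 × [1 − (1+0.078)^−3] / 0.078 = 5.09526
Perpetuity value at year 3: 3.38 / 0.078 = 43.33333
PV of perpetuity: 43.33333 / (1+0.078)^3 = 34.59121
Total PV = 5.09526 + 34.59121 = 39.68647

39.69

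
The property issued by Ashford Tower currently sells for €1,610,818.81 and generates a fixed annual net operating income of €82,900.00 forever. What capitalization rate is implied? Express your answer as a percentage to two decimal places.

5.15%

P = C/r ⇒ r = C/P = €82,900.00/€1,610,818.81 = 0.051465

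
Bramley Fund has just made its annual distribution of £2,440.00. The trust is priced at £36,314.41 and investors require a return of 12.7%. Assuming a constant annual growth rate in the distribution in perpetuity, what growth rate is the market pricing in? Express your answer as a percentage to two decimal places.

P = D₀(1+g)/(r−g) ⇒ P(r−g) = D₀(1+g) ⇒ g(P+D₀) = P·r − D₀
g = (P·r − D₀)/(P + D₀) = (£36,314.41×0.127 − £2,440.00) / (£36,314.41 + £2,440.00) = 0.056043

5.60%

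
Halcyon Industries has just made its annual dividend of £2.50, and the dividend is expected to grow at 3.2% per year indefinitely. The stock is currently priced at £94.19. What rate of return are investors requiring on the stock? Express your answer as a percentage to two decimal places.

D₁ = £2.50 × 1.032 = £2.5800
P = D₁/(r − g) ⇒ r = D₁/P + g = £2.5800/£94.19 + 0.032 = 0.027391 + 0.032 = 0.059391

5.94%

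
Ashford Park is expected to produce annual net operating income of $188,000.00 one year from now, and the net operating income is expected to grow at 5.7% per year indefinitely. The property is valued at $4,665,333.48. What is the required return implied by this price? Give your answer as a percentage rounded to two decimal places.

P = D₁/(r − g) ⇒ r = D₁/P + g = $188,000.0000/$4,665,333.48 + 0.057 = 0.040297 + 0.057 = 0.097297

9.73%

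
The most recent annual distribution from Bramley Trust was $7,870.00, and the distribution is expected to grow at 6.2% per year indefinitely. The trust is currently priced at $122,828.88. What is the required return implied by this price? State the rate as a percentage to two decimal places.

D₁ = $7,870.00 × 1.062 = $8,357.9400
P = D₁/(r − g) ⇒ r = D₁/P + g = $8,357.9400/$122,828.88 + 0.062 = 0.068045 + 0.062 = 0.130045

13.00%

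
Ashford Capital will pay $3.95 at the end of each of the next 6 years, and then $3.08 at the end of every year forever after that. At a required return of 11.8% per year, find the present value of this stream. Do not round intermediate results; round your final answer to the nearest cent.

PV of 6-year annuity: $3.95 × [1 − (1+0.118)^−6] / 0.118 = 16.33247
Perpetuity value at year 6: $3.08 / 0.118 = 26.10169
PV of perpetuity: 26.10169 / (1+0.118)^6 = 13.36651
Total PV = 16.33247 + 13.36651 = 29.69897

$29.70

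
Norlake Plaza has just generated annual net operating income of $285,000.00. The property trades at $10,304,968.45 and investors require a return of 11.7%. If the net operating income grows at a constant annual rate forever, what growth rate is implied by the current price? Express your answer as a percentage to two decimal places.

8.69%

P = D₀(1+g)/(r−g) ⇒ P(r−g) = D₀(1+g) ⇒ g(P+D₀) = P·r − D₀
g = (P·r − D₀)/(P + D₀) = ($10,304,968.45×0.117 − $285,000.00) / ($10,304,968.45 + $285,000.00) = 0.086939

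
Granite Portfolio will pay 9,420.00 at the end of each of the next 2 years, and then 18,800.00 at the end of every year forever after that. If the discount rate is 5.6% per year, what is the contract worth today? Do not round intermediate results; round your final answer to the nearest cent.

PV of 2-year annuity: 9,420.00 × [1 − (1+0.056)^−2] / 0.056 = 17367.85468
Perpetuity value at year 2: 18,800.00 / 0.056 = 335714.28571
PV of perpetuity: 335714.28571 / (1+0.056)^2 = 301052.32520
Total PV = 17367.85468 + 301052.32520 = 318420.17988

318420.18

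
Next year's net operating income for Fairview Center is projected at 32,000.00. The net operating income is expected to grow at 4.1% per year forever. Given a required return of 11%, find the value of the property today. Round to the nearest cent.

463768.12

Growing perpetuity: P = D₁ / (r − g) = 32,000.0000 / (0.11 − 0.041) = 463,768.12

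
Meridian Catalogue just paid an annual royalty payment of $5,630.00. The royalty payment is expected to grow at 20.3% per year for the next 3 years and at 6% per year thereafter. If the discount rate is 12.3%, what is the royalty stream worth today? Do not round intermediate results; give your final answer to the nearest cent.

$135860.54

D_1 = 6772.89000
D_2 = 8147.78667
D_3 = 9801.78736
Terminal value at year 3: TV = D_3×(1+g_2)/(r−g_2) = 10389.89461/0.063 = 164918.96200
P_0 = D_1/(1+r)^1 + D_2/(1+r)^2 + D_3/(1+r)^3 + TV/(1+r)^3
    = 6031.06857 + 6460.70836 + 6920.95472 + 116447.80962 = 135860.54127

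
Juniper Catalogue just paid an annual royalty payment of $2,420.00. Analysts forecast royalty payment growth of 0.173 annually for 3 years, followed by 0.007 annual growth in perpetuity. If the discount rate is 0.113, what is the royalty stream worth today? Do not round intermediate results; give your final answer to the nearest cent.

$34983.36

D_1 = 2838.66000
D_2 = 3329.74818
D_3 = 3905.79462
Terminal value at year 3: TV = D_3×(1+g_2)/(r−g_2) = 3933.13518/0.106 = 37105.04884
P_0 = D_1/(1+r)^1 + D_2/(1+r)^2 + D_3/(1+r)^3 + TV/(1+r)^3
    = 2550.45822 + 2687.94923 + 2832.85215 + 26912.09546 = 34983.35507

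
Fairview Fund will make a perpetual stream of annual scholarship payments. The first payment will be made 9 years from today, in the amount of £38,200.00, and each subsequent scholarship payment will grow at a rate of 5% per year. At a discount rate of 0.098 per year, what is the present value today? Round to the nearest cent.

Value at end of year 8: C₁ / (r − g) = £38,200.00 / (0.098 − 0.05) = £795,833.3333
Discount to today: PV = £795,833.3333 / (1 + 0.098)^8 = £795,833.3333 / 2.112607 = £376,706.75

£376706.75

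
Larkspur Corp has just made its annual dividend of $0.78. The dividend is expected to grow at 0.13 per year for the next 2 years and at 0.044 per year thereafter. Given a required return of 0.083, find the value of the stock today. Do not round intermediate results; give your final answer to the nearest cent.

D_1 = 0.88140
D_2 = 0.99598
Terminal value at year 2: TV = D_2×(1+g_2)/(r−g_2) = 1.03981/0.039 = 26.66167
P_0 = D_1/(1+r)^1 + D_2/(1+r)^2 + TV/(1+r)^2
    = 0.81385 + 0.84917 + 22.73162 = 24.39464

$24.39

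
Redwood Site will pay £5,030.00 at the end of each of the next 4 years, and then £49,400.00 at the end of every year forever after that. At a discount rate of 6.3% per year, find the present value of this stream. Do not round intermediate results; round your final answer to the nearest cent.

£631430.55

PV of 4-year annuity: £5,030.00 × [1 − (1+0.063)^−4] / 0.063 = 17310.41332
Perpetuity value at year 4: £49,400.00 / 0.063 = 784126.98413
PV of perpetuity: 784126.98413 / (1+0.063)^4 = 614120.14159
Total PV = 17310.41332 + 614120.14159 = 631430.55491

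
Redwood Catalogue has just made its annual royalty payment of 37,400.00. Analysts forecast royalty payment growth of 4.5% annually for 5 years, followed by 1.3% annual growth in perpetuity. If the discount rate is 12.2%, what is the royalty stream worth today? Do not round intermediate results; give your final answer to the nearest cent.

D_1 = 39083.00000
D_2 = 40841.73500
D_3 = 42679.61308
D_4 = 44600.19566
D_5 = 46607.20447
Terminal value at year 5: TV = D_5×(1+g_2)/(r−g_2) = 47213.09813/0.109 = 433147.68923
P_0 = D_1/(1+r)^1 + D_2/(1+r)^2 + D_3/(1+r)^3 + D_4/(1+r)^4 + D_5/(1+r)^5 + TV/(1+r)^5
    = 34833.33333 + 32442.81046 + 30216.34307 + 28142.67247 + 26211.31259 + 243596.87760 = 395443.34953

395443.35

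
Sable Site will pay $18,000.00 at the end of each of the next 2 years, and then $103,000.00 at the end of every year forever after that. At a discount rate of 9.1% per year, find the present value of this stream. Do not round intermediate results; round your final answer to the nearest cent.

$982546.25

PV of 2-year annuity: $18,000.00 × [1 − (1+0.091)^−2] / 0.091 = 31621.10460
Perpetuity value at year 2: $103,000.00 / 0.091 = 1131868.13187
PV of perpetuity: 1131868.13187 / (1+0.091)^2 = 950925.14446
Total PV = 31621.10460 + 950925.14446 = 982546.24905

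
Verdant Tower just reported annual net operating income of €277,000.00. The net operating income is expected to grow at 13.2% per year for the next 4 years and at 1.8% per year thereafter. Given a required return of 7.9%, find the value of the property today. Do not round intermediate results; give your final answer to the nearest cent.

D_1 = 313564.00000
D_2 = 354954.44800
D_3 = 401808.43514
D_4 = 454847.14857
Terminal value at year 4: TV = D_4×(1+g_2)/(r−g_2) = 463034.39725/0.061 = 7590727.82374
P_0 = D_1/(1+r)^1 + D_2/(1+r)^2 + D_3/(1+r)^3 + D_4/(1+r)^4 + TV/(1+r)^4
    = 290606.11677 + 304880.55995 + 319856.15743 + 335567.34959 + 5600123.96533 = 6851034.14908

€6851034.15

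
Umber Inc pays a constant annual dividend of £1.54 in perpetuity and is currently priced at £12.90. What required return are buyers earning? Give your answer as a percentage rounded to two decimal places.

11.94%

P = C/r ⇒ r = C/P = £1.54/£12.90 = 0.119380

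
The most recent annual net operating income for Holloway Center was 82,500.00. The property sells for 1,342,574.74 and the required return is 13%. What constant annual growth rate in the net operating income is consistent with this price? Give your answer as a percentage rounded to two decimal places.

6.46%

P = D₀(1+g)/(r−g) ⇒ P(r−g) = D₀(1+g) ⇒ g(P+D₀) = P·r − D₀
g = (P·r − D₀)/(P + D₀) = (1,342,574.74×0.13 − 82,500.00) / (1,342,574.74 + 82,500.00) = 0.064582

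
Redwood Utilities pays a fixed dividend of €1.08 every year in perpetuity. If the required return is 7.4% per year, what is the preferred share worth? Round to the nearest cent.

€14.59

Level perpetuity: PV = C / r = €1.08 / 0.074 = €14.59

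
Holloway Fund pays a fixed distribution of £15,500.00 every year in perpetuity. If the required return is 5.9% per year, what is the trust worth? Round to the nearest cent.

Level perpetuity: PV = C / r = £15,500.00 / 0.059 = £262,711.86

£262711.86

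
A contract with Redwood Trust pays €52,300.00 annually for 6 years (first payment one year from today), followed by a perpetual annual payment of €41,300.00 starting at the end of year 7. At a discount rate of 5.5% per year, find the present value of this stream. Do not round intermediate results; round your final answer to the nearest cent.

PV of 6-year annuity: €52,300.00 × [1 − (1+0.055)^−6] / 0.055 = 261266.23514
Perpetuity value at year 6: €41,300.00 / 0.055 = 750909.09091
PV of perpetuity: 750909.09091 / (1+0.055)^6 = 544593.68916
Total PV = 261266.23514 + 544593.68916 = 805859.92430

€805859.92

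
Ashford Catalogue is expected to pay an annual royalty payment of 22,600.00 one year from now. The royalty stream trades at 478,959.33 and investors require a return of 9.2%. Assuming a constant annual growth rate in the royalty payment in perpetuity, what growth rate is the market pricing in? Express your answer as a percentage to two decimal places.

P = D₁/(r−g) ⇒ g = r − D₁/P = 0.092 − 22,600.00/478,959.33 = 0.044814

4.48%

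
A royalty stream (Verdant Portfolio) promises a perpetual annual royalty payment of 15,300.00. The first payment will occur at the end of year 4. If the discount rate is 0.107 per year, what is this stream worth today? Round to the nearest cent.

105405.87

Value at end of year 3: C / r = 15,300.00 / 0.107 = 142,990.6542
Discount to today: PV = 142,990.6542 / (1 + 0.107)^3 = 142,990.6542 / 1.356572 = 105,405.87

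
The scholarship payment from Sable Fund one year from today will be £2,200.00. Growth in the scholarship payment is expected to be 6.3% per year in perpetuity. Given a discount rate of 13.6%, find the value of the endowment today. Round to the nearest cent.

Growing perpetuity: P = D₁ / (r − g) = £2,200.0000 / (0.136 − 0.063) = £30,136.99

£30136.99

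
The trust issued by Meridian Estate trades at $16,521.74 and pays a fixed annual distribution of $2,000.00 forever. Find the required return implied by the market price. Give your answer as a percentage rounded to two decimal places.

P = C/r ⇒ r = C/P = $2,000.00/$16,521.74 = 0.121053

12.11%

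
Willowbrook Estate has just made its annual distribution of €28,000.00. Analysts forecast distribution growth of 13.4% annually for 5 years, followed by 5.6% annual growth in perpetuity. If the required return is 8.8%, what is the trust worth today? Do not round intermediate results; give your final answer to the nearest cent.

D_1 = 31752.00000
D_2 = 36006.76800
D_3 = 40831.67491
D_4 = 46303.11935
D_5 = 52507.73734
Terminal value at year 5: TV = D_5×(1+g_2)/(r−g_2) = 55448.17063/0.032 = 1732755.33232
P_0 = D_1/(1+r)^1 + D_2/(1+r)^2 + D_3/(1+r)^3 + D_4/(1+r)^4 + D_5/(1+r)^5 + TV/(1+r)^5
    = 29183.82353 + 30417.69842 + 31703.74082 + 33044.15633 + 34441.24382 + 1136561.04613 = 1295351.70905

€1295351.71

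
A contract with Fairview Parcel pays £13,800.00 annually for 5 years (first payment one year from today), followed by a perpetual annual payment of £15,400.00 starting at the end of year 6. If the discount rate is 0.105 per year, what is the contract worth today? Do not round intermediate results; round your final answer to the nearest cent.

PV of 5-year annuity: £13,800.00 × [1 − (1+0.105)^−5] / 0.105 = 51651.44348
Perpetuity value at year 5: £15,400.00 / 0.105 = 146666.66667
PV of perpetuity: 146666.66667 / (1+0.105)^5 = 89026.65003
Total PV = 51651.44348 + 89026.65003 = 140678.09351

£140678.09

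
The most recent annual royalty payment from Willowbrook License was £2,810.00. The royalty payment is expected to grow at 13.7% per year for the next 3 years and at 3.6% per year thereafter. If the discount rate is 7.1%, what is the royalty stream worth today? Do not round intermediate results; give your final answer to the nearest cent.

D_1 = 3194.97000
D_2 = 3632.68089
D_3 = 4130.35817
Terminal value at year 3: TV = D_3×(1+g_2)/(r−g_2) = 4279.05107/0.035 = 122258.60189
P_0 = D_1/(1+r)^1 + D_2/(1+r)^2 + D_3/(1+r)^3 + TV/(1+r)^3
    = 2983.16527 + 3167.00178 + 3362.16716 + 99520.14785 = 109032.48205

£109032.48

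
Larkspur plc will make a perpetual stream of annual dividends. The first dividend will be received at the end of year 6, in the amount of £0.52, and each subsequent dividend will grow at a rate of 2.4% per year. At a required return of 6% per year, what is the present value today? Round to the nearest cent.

Value at end of year 5: C₁ / (r − g) = £0.52 / (0.06 − 0.024) = £14.4444
Discount to today: PV = £14.4444 / (1 + 0.06)^5 = £14.4444 / 1.338226 = £10.79

£10.79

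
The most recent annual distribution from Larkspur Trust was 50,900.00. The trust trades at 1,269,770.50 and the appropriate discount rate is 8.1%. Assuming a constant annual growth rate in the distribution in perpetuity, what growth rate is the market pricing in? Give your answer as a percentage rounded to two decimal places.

P = D₀(1+g)/(r−g) ⇒ P(r−g) = D₀(1+g) ⇒ g(P+D₀) = P·r − D₀
g = (P·r − D₀)/(P + D₀) = (1,269,770.50×0.081 − 50,900.00) / (1,269,770.50 + 50,900.00) = 0.039337

3.93%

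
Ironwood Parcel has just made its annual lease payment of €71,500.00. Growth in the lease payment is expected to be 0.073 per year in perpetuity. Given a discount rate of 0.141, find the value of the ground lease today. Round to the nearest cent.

€1128227.94

D₁ = D₀ × (1 + g) = €71,500.00 × 1.073 = €76,719.5000
Growing perpetuity: P = D₁ / (r − g) = €76,719.5000 / (0.141 − 0.073) = €1,128,227.94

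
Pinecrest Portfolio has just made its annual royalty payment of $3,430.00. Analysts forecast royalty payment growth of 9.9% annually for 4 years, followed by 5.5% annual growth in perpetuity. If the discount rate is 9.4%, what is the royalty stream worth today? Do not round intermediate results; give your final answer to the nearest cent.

$108371.31

D_1 = 3769.57000
D_2 = 4142.75743
D_3 = 4552.89042
D_4 = 5003.62657
Terminal value at year 4: TV = D_4×(1+g_2)/(r−g_2) = 5278.82603/0.039 = 135354.51354
P_0 = D_1/(1+r)^1 + D_2/(1+r)^2 + D_3/(1+r)^3 + D_4/(1+r)^4 + TV/(1+r)^4
    = 3445.67642 + 3461.42448 + 3477.24452 + 3493.13686 + 94493.83050 = 108371.31278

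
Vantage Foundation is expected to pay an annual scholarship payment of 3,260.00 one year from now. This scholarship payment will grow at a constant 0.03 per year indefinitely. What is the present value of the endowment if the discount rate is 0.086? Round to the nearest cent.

58214.29

Growing perpetuity: P = D₁ / (r − g) = 3,260.0000 / (0.086 − 0.03) = 58,214.29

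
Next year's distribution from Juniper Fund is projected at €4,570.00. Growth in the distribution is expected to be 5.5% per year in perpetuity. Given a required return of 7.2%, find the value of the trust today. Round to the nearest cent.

€268823.53

Growing perpetuity: P = D₁ / (r − g) = €4,570.0000 / (0.072 − 0.055) = €268,823.53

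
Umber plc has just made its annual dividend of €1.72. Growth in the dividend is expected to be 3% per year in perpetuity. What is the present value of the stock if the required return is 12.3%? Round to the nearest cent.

€19.05

D₁ = D₀ × (1 + g) = €1.72 × 1.03 = €1.7716
Growing perpetuity: P = D₁ / (r − g) = €1.7716 / (0.123 − 0.03) = €19.05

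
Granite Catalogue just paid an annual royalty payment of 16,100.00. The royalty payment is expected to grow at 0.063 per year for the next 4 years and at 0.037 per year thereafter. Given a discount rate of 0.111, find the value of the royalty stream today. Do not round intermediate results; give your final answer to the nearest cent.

D_1 = 17114.30000
D_2 = 18192.50090
D_3 = 19338.62846
D_4 = 20556.96205
Terminal value at year 4: TV = D_4×(1+g_2)/(r−g_2) = 21317.56965/0.074 = 288075.26548
P_0 = D_1/(1+r)^1 + D_2/(1+r)^2 + D_3/(1+r)^3 + D_4/(1+r)^4 + TV/(1+r)^4
    = 15404.41044 + 14738.87336 + 14102.09035 + 13492.81912 + 189081.80306 = 246819.99632

246820.00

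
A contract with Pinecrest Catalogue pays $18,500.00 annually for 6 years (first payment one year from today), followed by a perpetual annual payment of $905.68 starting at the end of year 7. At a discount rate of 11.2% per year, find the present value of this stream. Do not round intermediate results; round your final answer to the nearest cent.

PV of 6-year annuity: $18,500.00 × [1 − (1+0.112)^−6] / 0.112 = 77816.08576
Perpetuity value at year 6: $905.68 / 0.112 = 8086.42857
PV of perpetuity: 8086.42857 / (1+0.112)^6 = 4276.88951
Total PV = 77816.08576 + 4276.88951 = 82092.97527

$82092.98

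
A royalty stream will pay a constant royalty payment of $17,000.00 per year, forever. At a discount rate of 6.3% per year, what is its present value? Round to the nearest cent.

$269841.27

Level perpetuity: PV = C / r = $17,000.00 / 0.063 = $269,841.27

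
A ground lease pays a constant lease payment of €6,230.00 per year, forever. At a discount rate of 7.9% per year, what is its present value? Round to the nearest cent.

Level perpetuity: PV = C / r = €6,230.00 / 0.079 = €78,860.76

€78860.76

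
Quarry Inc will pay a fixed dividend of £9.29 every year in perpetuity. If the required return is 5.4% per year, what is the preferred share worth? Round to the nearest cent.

Level perpetuity: PV = C / r = £9.29 / 0.054 = £172.04

£172.04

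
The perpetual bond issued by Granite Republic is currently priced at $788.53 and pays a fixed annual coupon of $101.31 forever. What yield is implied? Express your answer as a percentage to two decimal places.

12.85%

P = C/r ⇒ r = C/P = $101.31/$788.53 = 0.128480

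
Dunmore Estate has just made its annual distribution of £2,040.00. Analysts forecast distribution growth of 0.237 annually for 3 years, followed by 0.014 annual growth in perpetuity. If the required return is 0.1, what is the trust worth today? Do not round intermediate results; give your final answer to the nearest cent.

£41980.83

D_1 = 2523.48000
D_2 = 3121.54476
D_3 = 3861.35087
Terminal value at year 3: TV = D_3×(1+g_2)/(r−g_2) = 3915.40978/0.086 = 45528.02070
P_0 = D_1/(1+r)^1 + D_2/(1+r)^2 + D_3/(1+r)^3 + TV/(1+r)^3
    = 2294.07273 + 2579.78906 + 2901.09006 + 34205.87581 = 41980.82765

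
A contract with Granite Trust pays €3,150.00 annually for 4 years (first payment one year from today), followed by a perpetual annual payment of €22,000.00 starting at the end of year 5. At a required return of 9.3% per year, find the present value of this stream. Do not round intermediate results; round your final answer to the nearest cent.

PV of 4-year annuity: €3,150.00 × [1 − (1+0.093)^−4] / 0.093 = 10138.27823
Perpetuity value at year 4: €22,000.00 / 0.093 = 236559.13978
PV of perpetuity: 236559.13978 / (1+0.093)^4 = 165752.11720
Total PV = 10138.27823 + 165752.11720 = 175890.39543

€175890.40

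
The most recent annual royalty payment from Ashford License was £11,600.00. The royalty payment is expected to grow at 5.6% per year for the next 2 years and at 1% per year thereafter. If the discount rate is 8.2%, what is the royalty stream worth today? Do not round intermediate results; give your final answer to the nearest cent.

D_1 = 12249.60000
D_2 = 12935.57760
Terminal value at year 2: TV = D_2×(1+g_2)/(r−g_2) = 13064.93338/0.072 = 181457.40800
P_0 = D_1/(1+r)^1 + D_2/(1+r)^2 + TV/(1+r)^2
    = 11321.25693 + 11049.21194 + 154995.88972 = 177366.35860

£177366.36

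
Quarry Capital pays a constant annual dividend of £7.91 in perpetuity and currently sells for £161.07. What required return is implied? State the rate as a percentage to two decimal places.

4.91%

P = C/r ⇒ r = C/P = £7.91/£161.07 = 0.049109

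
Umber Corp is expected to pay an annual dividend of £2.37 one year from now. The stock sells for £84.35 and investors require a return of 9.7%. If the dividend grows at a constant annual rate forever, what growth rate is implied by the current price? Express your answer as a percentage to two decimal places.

P = D₁/(r−g) ⇒ g = r − D₁/P = 0.097 − £2.37/£84.35 = 0.068903

6.89%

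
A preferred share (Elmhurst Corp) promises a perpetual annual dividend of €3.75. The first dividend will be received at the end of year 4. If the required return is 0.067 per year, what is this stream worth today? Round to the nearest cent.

Value at end of year 3: C / r = €3.75 / 0.067 = €55.9701
Discount to today: PV = €55.9701 / (1 + 0.067)^3 = €55.9701 / 1.214768 = €46.07

€46.07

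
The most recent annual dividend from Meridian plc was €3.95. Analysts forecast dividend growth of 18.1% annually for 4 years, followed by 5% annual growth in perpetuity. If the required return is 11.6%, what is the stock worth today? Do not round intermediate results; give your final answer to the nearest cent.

€97.05

D_1 = 4.66495
D_2 = 5.50931
D_3 = 6.50649
D_4 = 7.68417
Terminal value at year 4: TV = D_4×(1+g_2)/(r−g_2) = 8.06837/0.066 = 122.24808
P_0 = D_1/(1+r)^1 + D_2/(1+r)^2 + D_3/(1+r)^3 + D_4/(1+r)^4 + TV/(1+r)^4
    = 4.18006 + 4.42353 + 4.68117 + 4.95382 + 78.81072 = 97.04929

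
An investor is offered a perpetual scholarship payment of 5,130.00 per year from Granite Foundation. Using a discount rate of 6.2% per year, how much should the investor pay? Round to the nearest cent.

82741.94

Level perpetuity: PV = C / r = 5,130.00 / 0.062 = 82,741.94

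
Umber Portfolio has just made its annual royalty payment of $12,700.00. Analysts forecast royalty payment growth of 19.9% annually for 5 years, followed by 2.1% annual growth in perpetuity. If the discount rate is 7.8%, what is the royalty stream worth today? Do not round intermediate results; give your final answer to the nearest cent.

$475583.55

D_1 = 15227.30000
D_2 = 18257.53270
D_3 = 21890.78171
D_4 = 26247.04727
D_5 = 31470.20967
Terminal value at year 5: TV = D_5×(1+g_2)/(r−g_2) = 32131.08408/0.057 = 563703.22941
P_0 = D_1/(1+r)^1 + D_2/(1+r)^2 + D_3/(1+r)^3 + D_4/(1+r)^4 + D_5/(1+r)^5 + TV/(1+r)^5
    = 14125.51020 + 15711.02666 + 17474.50924 + 19435.93375 + 21617.51815 + 387219.05310 = 475583.55109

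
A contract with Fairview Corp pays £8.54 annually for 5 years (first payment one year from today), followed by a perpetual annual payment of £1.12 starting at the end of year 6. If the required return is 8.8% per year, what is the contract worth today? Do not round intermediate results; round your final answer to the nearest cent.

PV of 5-year annuity: £8.54 × [1 − (1+0.088)^−5] / 0.088 = 33.39072
Perpetuity value at year 5: £1.12 / 0.088 = 12.72727
PV of perpetuity: 12.72727 / (1+0.088)^5 = 8.34816
Total PV = 33.39072 + 8.34816 = 41.73888

£41.74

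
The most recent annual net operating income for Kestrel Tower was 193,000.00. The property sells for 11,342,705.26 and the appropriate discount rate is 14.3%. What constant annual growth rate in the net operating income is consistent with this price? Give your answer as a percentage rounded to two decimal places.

12.39%

P = D₀(1+g)/(r−g) ⇒ P(r−g) = D₀(1+g) ⇒ g(P+D₀) = P·r − D₀
g = (P·r − D₀)/(P + D₀) = (11,342,705.26×0.143 − 193,000.00) / (11,342,705.26 + 193,000.00) = 0.123877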